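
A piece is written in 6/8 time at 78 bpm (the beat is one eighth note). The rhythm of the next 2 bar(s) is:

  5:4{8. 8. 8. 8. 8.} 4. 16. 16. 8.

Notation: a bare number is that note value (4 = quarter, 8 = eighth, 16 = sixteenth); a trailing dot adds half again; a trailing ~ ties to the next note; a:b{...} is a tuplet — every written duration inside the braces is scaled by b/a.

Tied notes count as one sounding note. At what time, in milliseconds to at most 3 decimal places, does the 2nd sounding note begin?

1. 0.0ms @ 0 + 923.077ms (6/5)
2. 923.077ms @ 6/5 + 923.077ms (6/5)
3. 1846.154ms @ 12/5 + 923.077ms (6/5)
4. 2769.231ms @ 18/5 + 923.077ms (6/5)
5. 3692.308ms @ 24/5 + 923.077ms (6/5)
6. 4615.385ms @ 6 + 2307.692ms (3)
7. 6923.077ms @ 9 + 576.923ms (3/4)
8. 7500.0ms @ 39/4 + 576.923ms (3/4)
9. 8076.923ms @ 21/2 + 1153.846ms (3/2)

note 2 onset = 6/5b = 923.077ms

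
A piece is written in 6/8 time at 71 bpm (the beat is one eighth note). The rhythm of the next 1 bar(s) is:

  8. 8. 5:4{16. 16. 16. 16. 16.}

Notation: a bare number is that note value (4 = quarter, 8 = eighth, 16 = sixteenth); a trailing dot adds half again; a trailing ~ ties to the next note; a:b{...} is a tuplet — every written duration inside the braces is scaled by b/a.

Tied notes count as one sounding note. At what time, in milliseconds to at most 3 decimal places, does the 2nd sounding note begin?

1. 0.0ms @ 0 + 1267.606ms (3/2)
2. 1267.606ms @ 3/2 + 1267.606ms (3/2)
3. 2535.211ms @ 3 + 507.042ms (3/5)
4. 3042.254ms @ 18/5 + 507.042ms (3/5)
5. 3549.296ms @ 21/5 + 507.042ms (3/5)
6. 4056.338ms @ 24/5 + 507.042ms (3/5)
7. 4563.38ms @ 27/5 + 507.042ms (3/5)

note 2 onset = 3/2b = 1267.606ms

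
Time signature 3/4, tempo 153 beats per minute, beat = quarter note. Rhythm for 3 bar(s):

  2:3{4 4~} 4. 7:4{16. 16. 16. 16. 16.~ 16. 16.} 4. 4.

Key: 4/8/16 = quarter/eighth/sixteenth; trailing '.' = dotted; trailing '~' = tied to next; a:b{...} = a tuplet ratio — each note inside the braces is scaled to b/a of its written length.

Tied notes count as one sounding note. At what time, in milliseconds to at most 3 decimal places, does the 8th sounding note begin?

note 8 onset = 81/14b = 2268.908ms

1. 0.0ms @ 0 + 588.235ms (3/2)
2. 588.235ms @ 3/2 + 1176.471ms (3)
3. 1764.706ms @ 9/2 + 84.034ms (3/14)
4. 1848.739ms @ 33/7 + 84.034ms (3/14)
5. 1932.773ms @ 69/14 + 84.034ms (3/14)
6. 2016.807ms @ 36/7 + 84.034ms (3/14)
7. 2100.84ms @ 75/14 + 168.067ms (3/7)
8. 2268.908ms @ 81/14 + 84.034ms (3/14)
9. 2352.941ms @ 6 + 588.235ms (3/2)
10. 2941.176ms @ 15/2 + 588.235ms (3/2)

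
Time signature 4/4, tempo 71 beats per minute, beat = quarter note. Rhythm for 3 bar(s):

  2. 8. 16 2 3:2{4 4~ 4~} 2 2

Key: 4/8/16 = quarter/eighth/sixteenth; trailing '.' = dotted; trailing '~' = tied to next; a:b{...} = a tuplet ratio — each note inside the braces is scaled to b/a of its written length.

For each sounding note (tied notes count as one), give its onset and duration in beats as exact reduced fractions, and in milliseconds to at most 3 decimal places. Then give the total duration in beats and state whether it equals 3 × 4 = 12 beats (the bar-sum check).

1) 0.0ms=0b +2535.211ms=3b
2) 2535.211ms=3b +633.803ms=3/4b
3) 3169.014ms=15/4b +211.268ms=1/4b
4) 3380.282ms=4b +1690.141ms=2b
5) 5070.423ms=6b +563.38ms=2/3b
6) 5633.803ms=20/3b +2816.901ms=10/3b
7) 8450.704ms=10b +1690.141ms=2b
Σ=12b of 12 (71bpm 4/4) — PASS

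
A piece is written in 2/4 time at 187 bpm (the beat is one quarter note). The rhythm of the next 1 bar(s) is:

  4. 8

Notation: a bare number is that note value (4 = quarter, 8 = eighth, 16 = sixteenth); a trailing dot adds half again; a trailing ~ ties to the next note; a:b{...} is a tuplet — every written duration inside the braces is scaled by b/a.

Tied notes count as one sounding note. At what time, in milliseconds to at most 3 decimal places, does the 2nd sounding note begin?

note 2 onset = 3/2b = 481.283ms

1. 0.0ms @ 0 + 481.283ms (3/2)
2. 481.283ms @ 3/2 + 160.428ms (1/2)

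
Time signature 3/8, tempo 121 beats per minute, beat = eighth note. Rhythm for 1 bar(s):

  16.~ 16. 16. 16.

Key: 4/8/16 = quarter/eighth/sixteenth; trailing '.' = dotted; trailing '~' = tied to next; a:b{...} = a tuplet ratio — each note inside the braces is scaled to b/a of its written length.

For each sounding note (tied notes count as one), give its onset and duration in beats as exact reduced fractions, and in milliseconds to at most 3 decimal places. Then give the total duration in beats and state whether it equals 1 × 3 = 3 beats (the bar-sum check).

1) 0.0ms=0b +743.802ms=3/2b
2) 743.802ms=3/2b +371.901ms=3/4b
3) 1115.702ms=9/4b +371.901ms=3/4b
Σ=3b of 3 (121bpm 3/8) — PASS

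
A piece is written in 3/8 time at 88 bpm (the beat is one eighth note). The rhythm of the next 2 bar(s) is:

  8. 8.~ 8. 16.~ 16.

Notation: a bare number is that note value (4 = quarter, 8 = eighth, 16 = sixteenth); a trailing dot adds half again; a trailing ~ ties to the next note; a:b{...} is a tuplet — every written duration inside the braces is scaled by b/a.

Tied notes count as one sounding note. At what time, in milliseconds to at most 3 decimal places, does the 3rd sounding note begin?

1. 0.0ms @ 0 + 1022.727ms (3/2)
2. 1022.727ms @ 3/2 + 2045.455ms (3)
3. 3068.182ms @ 9/2 + 1022.727ms (3/2)

note 3 onset = 9/2b = 3068.182ms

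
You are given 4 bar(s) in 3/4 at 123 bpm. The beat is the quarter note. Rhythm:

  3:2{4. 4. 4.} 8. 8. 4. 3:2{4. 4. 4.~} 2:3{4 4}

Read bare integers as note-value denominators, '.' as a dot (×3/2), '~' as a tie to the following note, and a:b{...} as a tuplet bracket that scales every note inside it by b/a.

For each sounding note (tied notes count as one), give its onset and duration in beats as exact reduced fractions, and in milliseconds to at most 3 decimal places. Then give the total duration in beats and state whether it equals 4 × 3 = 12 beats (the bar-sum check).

1) 0.0ms=0b +487.805ms=1b
2) 487.805ms=1b +487.805ms=1b
3) 975.61ms=2b +487.805ms=1b
4) 1463.415ms=3b +365.854ms=3/4b
5) 1829.268ms=15/4b +365.854ms=3/4b
6) 2195.122ms=9/2b +731.707ms=3/2b
7) 2926.829ms=6b +487.805ms=1b
8) 3414.634ms=7b +487.805ms=1b
9) 3902.439ms=8b +1219.512ms=5/2b
10) 5121.951ms=21/2b +731.707ms=3/2b
Σ=12b of 12 (123bpm 3/4) — PASS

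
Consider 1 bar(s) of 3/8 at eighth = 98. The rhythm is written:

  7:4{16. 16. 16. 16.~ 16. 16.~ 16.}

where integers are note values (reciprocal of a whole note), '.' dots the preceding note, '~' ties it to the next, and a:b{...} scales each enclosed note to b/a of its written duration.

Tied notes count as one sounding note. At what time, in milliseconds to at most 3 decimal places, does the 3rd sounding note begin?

1. 0.0ms @ 0 + 262.391ms (3/7)
2. 262.391ms @ 3/7 + 262.391ms (3/7)
3. 524.781ms @ 6/7 + 262.391ms (3/7)
4. 787.172ms @ 9/7 + 524.781ms (6/7)
5. 1311.953ms @ 15/7 + 524.781ms (6/7)

note 3 onset = 6/7b = 524.781ms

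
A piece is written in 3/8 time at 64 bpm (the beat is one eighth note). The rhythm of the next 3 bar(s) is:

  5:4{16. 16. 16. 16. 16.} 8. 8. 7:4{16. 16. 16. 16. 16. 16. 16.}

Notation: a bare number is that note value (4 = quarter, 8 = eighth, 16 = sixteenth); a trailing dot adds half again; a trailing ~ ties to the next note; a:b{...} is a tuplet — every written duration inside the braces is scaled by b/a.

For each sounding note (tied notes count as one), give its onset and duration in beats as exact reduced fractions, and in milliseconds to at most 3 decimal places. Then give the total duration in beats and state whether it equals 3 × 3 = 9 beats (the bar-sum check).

1) 0.0ms=0b +562.5ms=3/5b
2) 562.5ms=3/5b +562.5ms=3/5b
3) 1125.0ms=6/5b +562.5ms=3/5b
4) 1687.5ms=9/5b +562.5ms=3/5b
5) 2250.0ms=12/5b +562.5ms=3/5b
6) 2812.5ms=3b +1406.25ms=3/2b
7) 4218.75ms=9/2b +1406.25ms=3/2b
8) 5625.0ms=6b +401.786ms=3/7b
9) 6026.786ms=45/7b +401.786ms=3/7b
10) 6428.571ms=48/7b +401.786ms=3/7b
11) 6830.357ms=51/7b +401.786ms=3/7b
12) 7232.143ms=54/7b +401.786ms=3/7b
13) 7633.929ms=57/7b +401.786ms=3/7b
14) 8035.714ms=60/7b +401.786ms=3/7b
Σ=9b of 9 (64bpm 3/8) — PASS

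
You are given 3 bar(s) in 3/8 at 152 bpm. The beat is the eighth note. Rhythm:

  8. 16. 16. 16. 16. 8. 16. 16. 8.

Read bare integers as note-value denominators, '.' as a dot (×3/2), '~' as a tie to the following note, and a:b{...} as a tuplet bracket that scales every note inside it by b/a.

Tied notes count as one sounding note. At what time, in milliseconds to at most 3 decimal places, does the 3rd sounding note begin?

note 3 onset = 9/4b = 888.158ms

1. 0.0ms @ 0 + 592.105ms (3/2)
2. 592.105ms @ 3/2 + 296.053ms (3/4)
3. 888.158ms @ 9/4 + 296.053ms (3/4)
4. 1184.211ms @ 3 + 296.053ms (3/4)
5. 1480.263ms @ 15/4 + 296.053ms (3/4)
6. 1776.316ms @ 9/2 + 592.105ms (3/2)
7. 2368.421ms @ 6 + 296.053ms (3/4)
8. 2664.474ms @ 27/4 + 296.053ms (3/4)
9. 2960.526ms @ 15/2 + 592.105ms (3/2)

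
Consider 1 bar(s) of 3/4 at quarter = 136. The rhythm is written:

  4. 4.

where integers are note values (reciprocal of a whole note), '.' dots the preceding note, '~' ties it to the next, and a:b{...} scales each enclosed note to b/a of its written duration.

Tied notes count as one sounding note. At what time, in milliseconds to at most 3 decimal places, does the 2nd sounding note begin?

note 2 onset = 3/2b = 661.765ms

1. 0.0ms @ 0 + 661.765ms (3/2)
2. 661.765ms @ 3/2 + 661.765ms (3/2)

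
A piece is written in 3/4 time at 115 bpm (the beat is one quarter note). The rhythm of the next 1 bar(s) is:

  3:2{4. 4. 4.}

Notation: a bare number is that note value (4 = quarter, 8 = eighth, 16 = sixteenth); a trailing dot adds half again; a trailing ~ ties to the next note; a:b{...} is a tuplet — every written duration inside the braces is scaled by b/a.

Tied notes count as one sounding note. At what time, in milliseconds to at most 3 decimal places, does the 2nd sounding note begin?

note 2 onset = 1b = 521.739ms

1. 0.0ms @ 0 + 521.739ms (1)
2. 521.739ms @ 1 + 521.739ms (1)
3. 1043.478ms @ 2 + 521.739ms (1)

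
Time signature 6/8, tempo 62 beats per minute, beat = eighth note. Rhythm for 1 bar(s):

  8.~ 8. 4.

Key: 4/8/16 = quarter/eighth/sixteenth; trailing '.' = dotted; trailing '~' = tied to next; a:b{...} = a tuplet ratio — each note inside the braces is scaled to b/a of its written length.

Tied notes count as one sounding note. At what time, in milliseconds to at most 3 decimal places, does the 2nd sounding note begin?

1. 0.0ms @ 0 + 2903.226ms (3)
2. 2903.226ms @ 3 + 2903.226ms (3)

note 2 onset = 3b = 2903.226ms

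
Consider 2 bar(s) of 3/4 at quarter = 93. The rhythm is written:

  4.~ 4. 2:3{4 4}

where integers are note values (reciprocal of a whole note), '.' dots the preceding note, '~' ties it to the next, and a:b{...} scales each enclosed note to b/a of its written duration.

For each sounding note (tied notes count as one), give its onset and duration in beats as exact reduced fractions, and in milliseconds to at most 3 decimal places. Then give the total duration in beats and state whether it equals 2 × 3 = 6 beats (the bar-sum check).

1) 0.0ms=0b +1935.484ms=3b
2) 1935.484ms=3b +967.742ms=3/2b
3) 2903.226ms=9/2b +967.742ms=3/2b
Σ=6b of 6 (93bpm 3/4) — PASS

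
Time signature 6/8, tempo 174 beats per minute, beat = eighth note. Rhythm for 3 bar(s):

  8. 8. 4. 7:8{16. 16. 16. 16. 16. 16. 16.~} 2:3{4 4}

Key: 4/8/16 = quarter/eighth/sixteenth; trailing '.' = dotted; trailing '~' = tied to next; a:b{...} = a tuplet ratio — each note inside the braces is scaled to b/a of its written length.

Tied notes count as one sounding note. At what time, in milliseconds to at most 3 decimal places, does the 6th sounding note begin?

note 6 onset = 54/7b = 2660.099ms

1. 0.0ms @ 0 + 517.241ms (3/2)
2. 517.241ms @ 3/2 + 517.241ms (3/2)
3. 1034.483ms @ 3 + 1034.483ms (3)
4. 2068.966ms @ 6 + 295.567ms (6/7)
5. 2364.532ms @ 48/7 + 295.567ms (6/7)
6. 2660.099ms @ 54/7 + 295.567ms (6/7)
7. 2955.665ms @ 60/7 + 295.567ms (6/7)
8. 3251.232ms @ 66/7 + 295.567ms (6/7)
9. 3546.798ms @ 72/7 + 295.567ms (6/7)
10. 3842.365ms @ 78/7 + 1330.049ms (27/7)
11. 5172.414ms @ 15 + 1034.483ms (3)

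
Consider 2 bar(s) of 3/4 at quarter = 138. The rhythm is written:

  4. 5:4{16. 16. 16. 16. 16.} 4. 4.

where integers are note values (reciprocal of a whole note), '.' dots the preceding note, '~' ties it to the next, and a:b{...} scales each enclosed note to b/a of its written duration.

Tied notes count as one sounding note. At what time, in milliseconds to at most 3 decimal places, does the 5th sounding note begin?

1. 0.0ms @ 0 + 652.174ms (3/2)
2. 652.174ms @ 3/2 + 130.435ms (3/10)
3. 782.609ms @ 9/5 + 130.435ms (3/10)
4. 913.043ms @ 21/10 + 130.435ms (3/10)
5. 1043.478ms @ 12/5 + 130.435ms (3/10)
6. 1173.913ms @ 27/10 + 130.435ms (3/10)
7. 1304.348ms @ 3 + 652.174ms (3/2)
8. 1956.522ms @ 9/2 + 652.174ms (3/2)

note 5 onset = 12/5b = 1043.478ms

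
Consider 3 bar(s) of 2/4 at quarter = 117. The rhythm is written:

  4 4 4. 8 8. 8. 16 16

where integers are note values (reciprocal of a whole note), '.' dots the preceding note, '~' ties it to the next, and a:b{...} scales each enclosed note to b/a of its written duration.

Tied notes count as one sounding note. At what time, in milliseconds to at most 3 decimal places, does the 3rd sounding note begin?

1. 0.0ms @ 0 + 512.821ms (1)
2. 512.821ms @ 1 + 512.821ms (1)
3. 1025.641ms @ 2 + 769.231ms (3/2)
4. 1794.872ms @ 7/2 + 256.41ms (1/2)
5. 2051.282ms @ 4 + 384.615ms (3/4)
6. 2435.897ms @ 19/4 + 384.615ms (3/4)
7. 2820.513ms @ 11/2 + 128.205ms (1/4)
8. 2948.718ms @ 23/4 + 128.205ms (1/4)

note 3 onset = 2b = 1025.641ms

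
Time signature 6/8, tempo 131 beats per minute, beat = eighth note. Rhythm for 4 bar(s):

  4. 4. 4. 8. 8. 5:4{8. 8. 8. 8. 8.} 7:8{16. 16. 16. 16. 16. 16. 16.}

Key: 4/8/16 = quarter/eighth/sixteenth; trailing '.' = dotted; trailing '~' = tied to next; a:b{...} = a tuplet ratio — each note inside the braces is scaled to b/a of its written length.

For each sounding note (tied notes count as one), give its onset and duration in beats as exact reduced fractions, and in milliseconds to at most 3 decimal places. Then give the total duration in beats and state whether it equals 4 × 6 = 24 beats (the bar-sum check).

1) 0.0ms=0b +1374.046ms=3b
2) 1374.046ms=3b +1374.046ms=3b
3) 2748.092ms=6b +1374.046ms=3b
4) 4122.137ms=9b +687.023ms=3/2b
5) 4809.16ms=21/2b +687.023ms=3/2b
6) 5496.183ms=12b +549.618ms=6/5b
7) 6045.802ms=66/5b +549.618ms=6/5b
8) 6595.42ms=72/5b +549.618ms=6/5b
9) 7145.038ms=78/5b +549.618ms=6/5b
10) 7694.656ms=84/5b +549.618ms=6/5b
11) 8244.275ms=18b +392.585ms=6/7b
12) 8636.859ms=132/7b +392.585ms=6/7b
13) 9029.444ms=138/7b +392.585ms=6/7b
14) 9422.028ms=144/7b +392.585ms=6/7b
15) 9814.613ms=150/7b +392.585ms=6/7b
16) 10207.197ms=156/7b +392.585ms=6/7b
17) 10599.782ms=162/7b +392.585ms=6/7b
Σ=24b of 24 (131bpm 6/8) — PASS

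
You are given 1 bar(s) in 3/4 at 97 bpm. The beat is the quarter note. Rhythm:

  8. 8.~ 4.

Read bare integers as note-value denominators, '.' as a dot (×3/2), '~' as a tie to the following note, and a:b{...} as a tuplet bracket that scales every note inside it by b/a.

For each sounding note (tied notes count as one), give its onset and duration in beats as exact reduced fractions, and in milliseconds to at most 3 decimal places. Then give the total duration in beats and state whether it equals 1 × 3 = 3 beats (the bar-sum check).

1) 0.0ms=0b +463.918ms=3/4b
2) 463.918ms=3/4b +1391.753ms=9/4b
Σ=3b of 3 (97bpm 3/4) — PASS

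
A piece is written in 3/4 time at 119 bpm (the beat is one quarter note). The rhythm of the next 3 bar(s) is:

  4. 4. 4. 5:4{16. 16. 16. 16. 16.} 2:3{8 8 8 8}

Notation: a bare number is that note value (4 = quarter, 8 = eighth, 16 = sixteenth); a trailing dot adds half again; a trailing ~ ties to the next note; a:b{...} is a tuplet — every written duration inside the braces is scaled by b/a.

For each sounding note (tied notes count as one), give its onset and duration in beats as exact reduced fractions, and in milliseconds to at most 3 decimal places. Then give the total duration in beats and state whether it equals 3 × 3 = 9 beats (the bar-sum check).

1) 0.0ms=0b +756.303ms=3/2b
2) 756.303ms=3/2b +756.303ms=3/2b
3) 1512.605ms=3b +756.303ms=3/2b
4) 2268.908ms=9/2b +151.261ms=3/10b
5) 2420.168ms=24/5b +151.261ms=3/10b
6) 2571.429ms=51/10b +151.261ms=3/10b
7) 2722.689ms=27/5b +151.261ms=3/10b
8) 2873.95ms=57/10b +151.261ms=3/10b
9) 3025.21ms=6b +378.151ms=3/4b
10) 3403.361ms=27/4b +378.151ms=3/4b
11) 3781.513ms=15/2b +378.151ms=3/4b
12) 4159.664ms=33/4b +378.151ms=3/4b
Σ=9b of 9 (119bpm 3/4) — PASS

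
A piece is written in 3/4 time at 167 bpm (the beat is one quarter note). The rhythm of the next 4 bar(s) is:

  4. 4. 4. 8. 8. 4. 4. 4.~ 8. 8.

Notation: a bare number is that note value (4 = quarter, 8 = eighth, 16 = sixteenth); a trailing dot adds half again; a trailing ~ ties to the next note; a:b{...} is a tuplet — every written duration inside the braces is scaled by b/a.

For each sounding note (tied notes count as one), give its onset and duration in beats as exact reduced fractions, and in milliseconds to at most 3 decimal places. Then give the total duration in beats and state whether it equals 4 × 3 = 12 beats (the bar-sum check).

1) 0.0ms=0b +538.922ms=3/2b
2) 538.922ms=3/2b +538.922ms=3/2b
3) 1077.844ms=3b +538.922ms=3/2b
4) 1616.766ms=9/2b +269.461ms=3/4b
5) 1886.228ms=21/4b +269.461ms=3/4b
6) 2155.689ms=6b +538.922ms=3/2b
7) 2694.611ms=15/2b +538.922ms=3/2b
8) 3233.533ms=9b +808.383ms=9/4b
9) 4041.916ms=45/4b +269.461ms=3/4b
Σ=12b of 12 (167bpm 3/4) — PASS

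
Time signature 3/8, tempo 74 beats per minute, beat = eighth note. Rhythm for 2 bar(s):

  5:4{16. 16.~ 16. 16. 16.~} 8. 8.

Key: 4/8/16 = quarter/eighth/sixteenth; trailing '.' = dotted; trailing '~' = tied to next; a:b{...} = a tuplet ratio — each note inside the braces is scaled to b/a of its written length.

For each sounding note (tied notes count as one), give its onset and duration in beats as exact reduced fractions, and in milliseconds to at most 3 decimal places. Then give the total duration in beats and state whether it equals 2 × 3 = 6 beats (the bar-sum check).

1) 0.0ms=0b +486.486ms=3/5b
2) 486.486ms=3/5b +972.973ms=6/5b
3) 1459.459ms=9/5b +486.486ms=3/5b
4) 1945.946ms=12/5b +1702.703ms=21/10b
5) 3648.649ms=9/2b +1216.216ms=3/2b
Σ=6b of 6 (74bpm 3/8) — PASS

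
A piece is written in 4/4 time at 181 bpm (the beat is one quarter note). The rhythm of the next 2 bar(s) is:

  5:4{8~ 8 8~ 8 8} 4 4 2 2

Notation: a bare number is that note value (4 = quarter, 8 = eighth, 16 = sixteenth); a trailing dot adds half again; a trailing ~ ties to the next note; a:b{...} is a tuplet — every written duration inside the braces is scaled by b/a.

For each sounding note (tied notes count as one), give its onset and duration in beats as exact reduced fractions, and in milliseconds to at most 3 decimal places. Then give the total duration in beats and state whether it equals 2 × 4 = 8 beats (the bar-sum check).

1) 0.0ms=0b +265.193ms=4/5b
2) 265.193ms=4/5b +265.193ms=4/5b
3) 530.387ms=8/5b +132.597ms=2/5b
4) 662.983ms=2b +331.492ms=1b
5) 994.475ms=3b +331.492ms=1b
6) 1325.967ms=4b +662.983ms=2b
7) 1988.95ms=6b +662.983ms=2b
Σ=8b of 8 (181bpm 4/4) — PASS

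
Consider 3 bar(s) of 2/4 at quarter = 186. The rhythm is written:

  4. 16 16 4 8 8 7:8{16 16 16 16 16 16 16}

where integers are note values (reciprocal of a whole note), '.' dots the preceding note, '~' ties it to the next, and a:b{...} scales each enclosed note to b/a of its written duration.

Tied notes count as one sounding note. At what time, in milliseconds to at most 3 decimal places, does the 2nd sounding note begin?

note 2 onset = 3/2b = 483.871ms

1. 0.0ms @ 0 + 483.871ms (3/2)
2. 483.871ms @ 3/2 + 80.645ms (1/4)
3. 564.516ms @ 7/4 + 80.645ms (1/4)
4. 645.161ms @ 2 + 322.581ms (1)
5. 967.742ms @ 3 + 161.29ms (1/2)
6. 1129.032ms @ 7/2 + 161.29ms (1/2)
7. 1290.323ms @ 4 + 92.166ms (2/7)
8. 1382.488ms @ 30/7 + 92.166ms (2/7)
9. 1474.654ms @ 32/7 + 92.166ms (2/7)
10. 1566.82ms @ 34/7 + 92.166ms (2/7)
11. 1658.986ms @ 36/7 + 92.166ms (2/7)
12. 1751.152ms @ 38/7 + 92.166ms (2/7)
13. 1843.318ms @ 40/7 + 92.166ms (2/7)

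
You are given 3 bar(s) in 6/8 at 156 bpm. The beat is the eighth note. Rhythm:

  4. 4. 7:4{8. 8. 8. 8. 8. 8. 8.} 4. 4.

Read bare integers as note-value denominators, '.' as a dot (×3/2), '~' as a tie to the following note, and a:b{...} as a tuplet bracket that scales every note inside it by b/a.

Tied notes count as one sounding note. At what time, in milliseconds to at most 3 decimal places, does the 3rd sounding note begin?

note 3 onset = 6b = 2307.692ms

1. 0.0ms @ 0 + 1153.846ms (3)
2. 1153.846ms @ 3 + 1153.846ms (3)
3. 2307.692ms @ 6 + 329.67ms (6/7)
4. 2637.363ms @ 48/7 + 329.67ms (6/7)
5. 2967.033ms @ 54/7 + 329.67ms (6/7)
6. 3296.703ms @ 60/7 + 329.67ms (6/7)
7. 3626.374ms @ 66/7 + 329.67ms (6/7)
8. 3956.044ms @ 72/7 + 329.67ms (6/7)
9. 4285.714ms @ 78/7 + 329.67ms (6/7)
10. 4615.385ms @ 12 + 1153.846ms (3)
11. 5769.231ms @ 15 + 1153.846ms (3)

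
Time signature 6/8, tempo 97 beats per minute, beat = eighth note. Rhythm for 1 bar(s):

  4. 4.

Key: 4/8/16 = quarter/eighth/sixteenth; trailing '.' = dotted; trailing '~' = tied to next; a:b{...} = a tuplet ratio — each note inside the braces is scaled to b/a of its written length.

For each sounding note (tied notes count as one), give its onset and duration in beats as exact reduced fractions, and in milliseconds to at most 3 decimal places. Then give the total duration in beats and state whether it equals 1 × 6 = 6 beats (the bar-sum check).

1) 0.0ms=0b +1855.67ms=3b
2) 1855.67ms=3b +1855.67ms=3b
Σ=6b of 6 (97bpm 6/8) — PASS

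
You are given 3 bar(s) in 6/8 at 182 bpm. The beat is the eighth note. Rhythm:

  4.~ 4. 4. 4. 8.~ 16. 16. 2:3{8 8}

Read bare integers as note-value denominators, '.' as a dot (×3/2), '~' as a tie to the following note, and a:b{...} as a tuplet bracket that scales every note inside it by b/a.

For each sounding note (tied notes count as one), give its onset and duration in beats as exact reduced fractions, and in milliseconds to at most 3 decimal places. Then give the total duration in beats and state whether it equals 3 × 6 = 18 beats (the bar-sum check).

1) 0.0ms=0b +1978.022ms=6b
2) 1978.022ms=6b +989.011ms=3b
3) 2967.033ms=9b +989.011ms=3b
4) 3956.044ms=12b +741.758ms=9/4b
5) 4697.802ms=57/4b +247.253ms=3/4b
6) 4945.055ms=15b +494.505ms=3/2b
7) 5439.56ms=33/2b +494.505ms=3/2b
Σ=18b of 18 (182bpm 6/8) — PASS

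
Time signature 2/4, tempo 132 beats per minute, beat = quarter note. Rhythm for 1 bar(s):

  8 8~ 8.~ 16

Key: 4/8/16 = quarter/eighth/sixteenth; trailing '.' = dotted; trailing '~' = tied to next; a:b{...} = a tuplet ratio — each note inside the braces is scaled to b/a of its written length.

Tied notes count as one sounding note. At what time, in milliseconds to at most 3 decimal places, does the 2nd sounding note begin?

1. 0.0ms @ 0 + 227.273ms (1/2)
2. 227.273ms @ 1/2 + 681.818ms (3/2)

note 2 onset = 1/2b = 227.273ms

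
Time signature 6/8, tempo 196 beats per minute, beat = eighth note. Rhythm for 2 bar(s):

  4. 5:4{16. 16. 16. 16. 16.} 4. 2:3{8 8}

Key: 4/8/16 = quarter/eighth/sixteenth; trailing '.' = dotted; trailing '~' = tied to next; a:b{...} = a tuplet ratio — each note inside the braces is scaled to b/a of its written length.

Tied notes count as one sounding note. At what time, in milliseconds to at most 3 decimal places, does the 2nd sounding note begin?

1. 0.0ms @ 0 + 918.367ms (3)
2. 918.367ms @ 3 + 183.673ms (3/5)
3. 1102.041ms @ 18/5 + 183.673ms (3/5)
4. 1285.714ms @ 21/5 + 183.673ms (3/5)
5. 1469.388ms @ 24/5 + 183.673ms (3/5)
6. 1653.061ms @ 27/5 + 183.673ms (3/5)
7. 1836.735ms @ 6 + 918.367ms (3)
8. 2755.102ms @ 9 + 459.184ms (3/2)
9. 3214.286ms @ 21/2 + 459.184ms (3/2)

note 2 onset = 3b = 918.367ms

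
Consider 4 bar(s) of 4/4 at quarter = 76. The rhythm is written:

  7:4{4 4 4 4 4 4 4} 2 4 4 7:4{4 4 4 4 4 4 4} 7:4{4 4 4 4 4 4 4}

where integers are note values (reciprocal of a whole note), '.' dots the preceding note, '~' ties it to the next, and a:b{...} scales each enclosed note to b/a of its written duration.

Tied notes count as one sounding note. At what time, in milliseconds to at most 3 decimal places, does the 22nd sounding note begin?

1. 0.0ms @ 0 + 451.128ms (4/7)
2. 451.128ms @ 4/7 + 451.128ms (4/7)
3. 902.256ms @ 8/7 + 451.128ms (4/7)
4. 1353.383ms @ 12/7 + 451.128ms (4/7)
5. 1804.511ms @ 16/7 + 451.128ms (4/7)
6. 2255.639ms @ 20/7 + 451.128ms (4/7)
7. 2706.767ms @ 24/7 + 451.128ms (4/7)
8. 3157.895ms @ 4 + 1578.947ms (2)
9. 4736.842ms @ 6 + 789.474ms (1)
10. 5526.316ms @ 7 + 789.474ms (1)
11. 6315.789ms @ 8 + 451.128ms (4/7)
12. 6766.917ms @ 60/7 + 451.128ms (4/7)
13. 7218.045ms @ 64/7 + 451.128ms (4/7)
14. 7669.173ms @ 68/7 + 451.128ms (4/7)
15. 8120.301ms @ 72/7 + 451.128ms (4/7)
16. 8571.429ms @ 76/7 + 451.128ms (4/7)
17. 9022.556ms @ 80/7 + 451.128ms (4/7)
18. 9473.684ms @ 12 + 451.128ms (4/7)
19. 9924.812ms @ 88/7 + 451.128ms (4/7)
20. 10375.94ms @ 92/7 + 451.128ms (4/7)
21. 10827.068ms @ 96/7 + 451.128ms (4/7)
22. 11278.195ms @ 100/7 + 451.128ms (4/7)
23. 11729.323ms @ 104/7 + 451.128ms (4/7)
24. 12180.451ms @ 108/7 + 451.128ms (4/7)

note 22 onset = 100/7b = 11278.195ms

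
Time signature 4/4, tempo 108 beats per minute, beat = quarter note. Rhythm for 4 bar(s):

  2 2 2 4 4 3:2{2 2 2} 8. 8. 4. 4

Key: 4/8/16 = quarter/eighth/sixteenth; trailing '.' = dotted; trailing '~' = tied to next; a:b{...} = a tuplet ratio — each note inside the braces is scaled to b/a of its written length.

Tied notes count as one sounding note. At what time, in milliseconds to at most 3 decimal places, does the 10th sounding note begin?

1. 0.0ms @ 0 + 1111.111ms (2)
2. 1111.111ms @ 2 + 1111.111ms (2)
3. 2222.222ms @ 4 + 1111.111ms (2)
4. 3333.333ms @ 6 + 555.556ms (1)
5. 3888.889ms @ 7 + 555.556ms (1)
6. 4444.444ms @ 8 + 740.741ms (4/3)
7. 5185.185ms @ 28/3 + 740.741ms (4/3)
8. 5925.926ms @ 32/3 + 740.741ms (4/3)
9. 6666.667ms @ 12 + 416.667ms (3/4)
10. 7083.333ms @ 51/4 + 416.667ms (3/4)
11. 7500.0ms @ 27/2 + 833.333ms (3/2)
12. 8333.333ms @ 15 + 555.556ms (1)

note 10 onset = 51/4b = 7083.333ms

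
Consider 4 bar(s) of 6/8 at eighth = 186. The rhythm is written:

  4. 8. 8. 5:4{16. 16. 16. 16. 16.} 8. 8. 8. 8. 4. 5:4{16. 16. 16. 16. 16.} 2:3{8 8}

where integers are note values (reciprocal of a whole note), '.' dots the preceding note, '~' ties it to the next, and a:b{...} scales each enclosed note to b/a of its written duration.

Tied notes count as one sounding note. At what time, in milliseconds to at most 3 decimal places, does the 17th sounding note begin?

1. 0.0ms @ 0 + 967.742ms (3)
2. 967.742ms @ 3 + 483.871ms (3/2)
3. 1451.613ms @ 9/2 + 483.871ms (3/2)
4. 1935.484ms @ 6 + 193.548ms (3/5)
5. 2129.032ms @ 33/5 + 193.548ms (3/5)
6. 2322.581ms @ 36/5 + 193.548ms (3/5)
7. 2516.129ms @ 39/5 + 193.548ms (3/5)
8. 2709.677ms @ 42/5 + 193.548ms (3/5)
9. 2903.226ms @ 9 + 483.871ms (3/2)
10. 3387.097ms @ 21/2 + 483.871ms (3/2)
11. 3870.968ms @ 12 + 483.871ms (3/2)
12. 4354.839ms @ 27/2 + 483.871ms (3/2)
13. 4838.71ms @ 15 + 967.742ms (3)
14. 5806.452ms @ 18 + 193.548ms (3/5)
15. 6000.0ms @ 93/5 + 193.548ms (3/5)
16. 6193.548ms @ 96/5 + 193.548ms (3/5)
17. 6387.097ms @ 99/5 + 193.548ms (3/5)
18. 6580.645ms @ 102/5 + 193.548ms (3/5)
19. 6774.194ms @ 21 + 483.871ms (3/2)
20. 7258.065ms @ 45/2 + 483.871ms (3/2)

note 17 onset = 99/5b = 6387.097ms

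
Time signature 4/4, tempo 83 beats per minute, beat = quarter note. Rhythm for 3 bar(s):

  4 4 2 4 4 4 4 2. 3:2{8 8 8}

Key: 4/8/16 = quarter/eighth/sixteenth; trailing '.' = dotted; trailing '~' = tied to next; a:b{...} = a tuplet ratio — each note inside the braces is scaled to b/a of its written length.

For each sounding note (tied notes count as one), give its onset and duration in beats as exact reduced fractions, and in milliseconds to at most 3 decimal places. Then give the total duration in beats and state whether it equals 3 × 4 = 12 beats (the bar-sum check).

1) 0.0ms=0b +722.892ms=1b
2) 722.892ms=1b +722.892ms=1b
3) 1445.783ms=2b +1445.783ms=2b
4) 2891.566ms=4b +722.892ms=1b
5) 3614.458ms=5b +722.892ms=1b
6) 4337.349ms=6b +722.892ms=1b
7) 5060.241ms=7b +722.892ms=1b
8) 5783.133ms=8b +2168.675ms=3b
9) 7951.807ms=11b +240.964ms=1/3b
10) 8192.771ms=34/3b +240.964ms=1/3b
11) 8433.735ms=35/3b +240.964ms=1/3b
Σ=12b of 12 (83bpm 4/4) — PASS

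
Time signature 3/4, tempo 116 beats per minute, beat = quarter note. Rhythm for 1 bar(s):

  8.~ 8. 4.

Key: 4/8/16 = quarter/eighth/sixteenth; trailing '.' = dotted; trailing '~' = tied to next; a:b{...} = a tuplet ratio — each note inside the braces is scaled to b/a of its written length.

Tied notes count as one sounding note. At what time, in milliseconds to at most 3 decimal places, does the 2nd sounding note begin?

1. 0.0ms @ 0 + 775.862ms (3/2)
2. 775.862ms @ 3/2 + 775.862ms (3/2)

note 2 onset = 3/2b = 775.862ms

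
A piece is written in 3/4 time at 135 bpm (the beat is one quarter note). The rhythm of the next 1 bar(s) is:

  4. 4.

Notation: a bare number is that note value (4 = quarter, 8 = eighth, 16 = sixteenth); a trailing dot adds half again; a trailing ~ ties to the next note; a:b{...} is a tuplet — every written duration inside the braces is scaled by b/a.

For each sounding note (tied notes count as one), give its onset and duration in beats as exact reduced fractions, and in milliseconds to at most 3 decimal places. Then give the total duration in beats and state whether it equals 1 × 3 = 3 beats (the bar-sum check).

1) 0.0ms=0b +666.667ms=3/2b
2) 666.667ms=3/2b +666.667ms=3/2b
Σ=3b of 3 (135bpm 3/4) — PASS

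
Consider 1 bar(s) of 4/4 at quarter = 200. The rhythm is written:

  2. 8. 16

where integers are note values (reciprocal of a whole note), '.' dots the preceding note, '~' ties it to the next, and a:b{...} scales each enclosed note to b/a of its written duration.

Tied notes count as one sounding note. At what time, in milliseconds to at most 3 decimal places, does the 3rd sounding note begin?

note 3 onset = 15/4b = 1125.0ms

1. 0.0ms @ 0 + 900.0ms (3)
2. 900.0ms @ 3 + 225.0ms (3/4)
3. 1125.0ms @ 15/4 + 75.0ms (1/4)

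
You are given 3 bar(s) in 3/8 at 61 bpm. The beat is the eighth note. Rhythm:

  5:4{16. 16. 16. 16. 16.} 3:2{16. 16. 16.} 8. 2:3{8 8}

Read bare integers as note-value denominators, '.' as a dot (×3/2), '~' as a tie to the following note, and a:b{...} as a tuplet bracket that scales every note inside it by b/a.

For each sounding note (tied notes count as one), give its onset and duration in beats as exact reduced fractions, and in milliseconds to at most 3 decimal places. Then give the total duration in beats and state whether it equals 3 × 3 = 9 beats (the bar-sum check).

1) 0.0ms=0b +590.164ms=3/5b
2) 590.164ms=3/5b +590.164ms=3/5b
3) 1180.328ms=6/5b +590.164ms=3/5b
4) 1770.492ms=9/5b +590.164ms=3/5b
5) 2360.656ms=12/5b +590.164ms=3/5b
6) 2950.82ms=3b +491.803ms=1/2b
7) 3442.623ms=7/2b +491.803ms=1/2b
8) 3934.426ms=4b +491.803ms=1/2b
9) 4426.23ms=9/2b +1475.41ms=3/2b
10) 5901.639ms=6b +1475.41ms=3/2b
11) 7377.049ms=15/2b +1475.41ms=3/2b
Σ=9b of 9 (61bpm 3/8) — PASS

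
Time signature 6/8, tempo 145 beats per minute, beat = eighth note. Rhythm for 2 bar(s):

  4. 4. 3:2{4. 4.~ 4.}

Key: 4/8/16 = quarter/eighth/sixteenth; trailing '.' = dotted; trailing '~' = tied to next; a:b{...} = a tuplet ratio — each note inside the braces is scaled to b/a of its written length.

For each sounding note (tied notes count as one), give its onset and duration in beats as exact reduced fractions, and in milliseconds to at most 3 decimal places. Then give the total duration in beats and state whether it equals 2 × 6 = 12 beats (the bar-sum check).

1) 0.0ms=0b +1241.379ms=3b
2) 1241.379ms=3b +1241.379ms=3b
3) 2482.759ms=6b +827.586ms=2b
4) 3310.345ms=8b +1655.172ms=4b
Σ=12b of 12 (145bpm 6/8) — PASS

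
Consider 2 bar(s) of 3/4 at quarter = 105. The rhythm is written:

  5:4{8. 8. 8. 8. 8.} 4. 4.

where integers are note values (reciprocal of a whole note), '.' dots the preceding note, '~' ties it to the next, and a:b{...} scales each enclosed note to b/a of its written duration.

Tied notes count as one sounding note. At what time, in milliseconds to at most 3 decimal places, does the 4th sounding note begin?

note 4 onset = 9/5b = 1028.571ms

1. 0.0ms @ 0 + 342.857ms (3/5)
2. 342.857ms @ 3/5 + 342.857ms (3/5)
3. 685.714ms @ 6/5 + 342.857ms (3/5)
4. 1028.571ms @ 9/5 + 342.857ms (3/5)
5. 1371.429ms @ 12/5 + 342.857ms (3/5)
6. 1714.286ms @ 3 + 857.143ms (3/2)
7. 2571.429ms @ 9/2 + 857.143ms (3/2)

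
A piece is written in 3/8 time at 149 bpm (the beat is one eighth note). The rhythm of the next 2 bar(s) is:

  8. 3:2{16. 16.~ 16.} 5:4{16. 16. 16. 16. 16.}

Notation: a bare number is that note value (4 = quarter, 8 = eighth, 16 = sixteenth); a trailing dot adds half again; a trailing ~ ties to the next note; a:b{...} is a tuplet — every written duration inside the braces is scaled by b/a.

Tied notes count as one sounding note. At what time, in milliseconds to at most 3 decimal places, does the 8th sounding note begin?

note 8 onset = 27/5b = 2174.497ms

1. 0.0ms @ 0 + 604.027ms (3/2)
2. 604.027ms @ 3/2 + 201.342ms (1/2)
3. 805.369ms @ 2 + 402.685ms (1)
4. 1208.054ms @ 3 + 241.611ms (3/5)
5. 1449.664ms @ 18/5 + 241.611ms (3/5)
6. 1691.275ms @ 21/5 + 241.611ms (3/5)
7. 1932.886ms @ 24/5 + 241.611ms (3/5)
8. 2174.497ms @ 27/5 + 241.611ms (3/5)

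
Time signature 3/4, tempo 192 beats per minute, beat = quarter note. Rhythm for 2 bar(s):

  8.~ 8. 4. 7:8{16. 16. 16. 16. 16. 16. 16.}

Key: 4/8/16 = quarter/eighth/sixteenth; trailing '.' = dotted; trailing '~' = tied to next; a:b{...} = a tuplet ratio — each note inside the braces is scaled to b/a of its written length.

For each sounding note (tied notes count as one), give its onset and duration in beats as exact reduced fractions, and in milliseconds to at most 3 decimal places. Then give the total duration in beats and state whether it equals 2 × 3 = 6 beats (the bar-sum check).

1) 0.0ms=0b +468.75ms=3/2b
2) 468.75ms=3/2b +468.75ms=3/2b
3) 937.5ms=3b +133.929ms=3/7b
4) 1071.429ms=24/7b +133.929ms=3/7b
5) 1205.357ms=27/7b +133.929ms=3/7b
6) 1339.286ms=30/7b +133.929ms=3/7b
7) 1473.214ms=33/7b +133.929ms=3/7b
8) 1607.143ms=36/7b +133.929ms=3/7b
9) 1741.071ms=39/7b +133.929ms=3/7b
Σ=6b of 6 (192bpm 3/4) — PASS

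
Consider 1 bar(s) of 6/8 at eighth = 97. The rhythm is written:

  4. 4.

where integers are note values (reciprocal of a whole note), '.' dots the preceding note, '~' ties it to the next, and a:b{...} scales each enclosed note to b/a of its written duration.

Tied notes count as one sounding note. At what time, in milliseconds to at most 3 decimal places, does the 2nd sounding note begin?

1. 0.0ms @ 0 + 1855.67ms (3)
2. 1855.67ms @ 3 + 1855.67ms (3)

note 2 onset = 3b = 1855.67ms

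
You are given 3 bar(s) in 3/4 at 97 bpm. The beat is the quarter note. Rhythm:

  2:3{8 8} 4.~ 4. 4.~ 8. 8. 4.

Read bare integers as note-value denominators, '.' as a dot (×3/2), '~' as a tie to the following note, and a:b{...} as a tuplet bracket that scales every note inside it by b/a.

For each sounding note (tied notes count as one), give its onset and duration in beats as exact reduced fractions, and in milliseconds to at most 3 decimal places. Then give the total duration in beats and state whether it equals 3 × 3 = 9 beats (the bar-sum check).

1) 0.0ms=0b +463.918ms=3/4b
2) 463.918ms=3/4b +463.918ms=3/4b
3) 927.835ms=3/2b +1855.67ms=3b
4) 2783.505ms=9/2b +1391.753ms=9/4b
5) 4175.258ms=27/4b +463.918ms=3/4b
6) 4639.175ms=15/2b +927.835ms=3/2b
Σ=9b of 9 (97bpm 3/4) — PASS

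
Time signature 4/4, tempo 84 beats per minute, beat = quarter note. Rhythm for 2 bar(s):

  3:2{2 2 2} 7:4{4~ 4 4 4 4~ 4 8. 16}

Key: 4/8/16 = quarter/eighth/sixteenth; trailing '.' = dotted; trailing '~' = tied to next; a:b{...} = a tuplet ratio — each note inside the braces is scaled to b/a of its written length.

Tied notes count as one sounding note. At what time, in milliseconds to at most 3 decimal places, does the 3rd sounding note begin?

note 3 onset = 8/3b = 1904.762ms

1. 0.0ms @ 0 + 952.381ms (4/3)
2. 952.381ms @ 4/3 + 952.381ms (4/3)
3. 1904.762ms @ 8/3 + 952.381ms (4/3)
4. 2857.143ms @ 4 + 816.327ms (8/7)
5. 3673.469ms @ 36/7 + 408.163ms (4/7)
6. 4081.633ms @ 40/7 + 408.163ms (4/7)
7. 4489.796ms @ 44/7 + 816.327ms (8/7)
8. 5306.122ms @ 52/7 + 306.122ms (3/7)
9. 5612.245ms @ 55/7 + 102.041ms (1/7)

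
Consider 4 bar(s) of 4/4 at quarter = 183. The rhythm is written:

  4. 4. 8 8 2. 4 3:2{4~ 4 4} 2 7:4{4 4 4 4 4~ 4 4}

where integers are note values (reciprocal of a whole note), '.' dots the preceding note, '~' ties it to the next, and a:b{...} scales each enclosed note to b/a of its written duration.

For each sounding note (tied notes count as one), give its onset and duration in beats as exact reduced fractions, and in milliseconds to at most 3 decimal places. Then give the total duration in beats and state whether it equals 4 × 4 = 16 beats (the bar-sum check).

1) 0.0ms=0b +491.803ms=3/2b
2) 491.803ms=3/2b +491.803ms=3/2b
3) 983.607ms=3b +163.934ms=1/2b
4) 1147.541ms=7/2b +163.934ms=1/2b
5) 1311.475ms=4b +983.607ms=3b
6) 2295.082ms=7b +327.869ms=1b
7) 2622.951ms=8b +437.158ms=4/3b
8) 3060.109ms=28/3b +218.579ms=2/3b
9) 3278.689ms=10b +655.738ms=2b
10) 3934.426ms=12b +187.354ms=4/7b
11) 4121.78ms=88/7b +187.354ms=4/7b
12) 4309.133ms=92/7b +187.354ms=4/7b
13) 4496.487ms=96/7b +187.354ms=4/7b
14) 4683.841ms=100/7b +374.707ms=8/7b
15) 5058.548ms=108/7b +187.354ms=4/7b
Σ=16b of 16 (183bpm 4/4) — PASS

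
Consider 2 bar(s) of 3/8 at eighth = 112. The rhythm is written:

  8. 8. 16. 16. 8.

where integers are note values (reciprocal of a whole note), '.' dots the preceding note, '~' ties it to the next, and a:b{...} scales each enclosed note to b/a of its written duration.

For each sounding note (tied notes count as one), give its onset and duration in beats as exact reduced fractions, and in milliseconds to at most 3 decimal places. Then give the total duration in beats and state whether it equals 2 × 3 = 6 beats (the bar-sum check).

1) 0.0ms=0b +803.571ms=3/2b
2) 803.571ms=3/2b +803.571ms=3/2b
3) 1607.143ms=3b +401.786ms=3/4b
4) 2008.929ms=15/4b +401.786ms=3/4b
5) 2410.714ms=9/2b +803.571ms=3/2b
Σ=6b of 6 (112bpm 3/8) — PASS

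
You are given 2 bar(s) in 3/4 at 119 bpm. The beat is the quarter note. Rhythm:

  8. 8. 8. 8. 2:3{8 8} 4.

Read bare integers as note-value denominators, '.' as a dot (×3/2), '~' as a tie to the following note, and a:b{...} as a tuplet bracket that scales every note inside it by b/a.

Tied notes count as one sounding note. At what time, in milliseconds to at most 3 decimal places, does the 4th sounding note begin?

1. 0.0ms @ 0 + 378.151ms (3/4)
2. 378.151ms @ 3/4 + 378.151ms (3/4)
3. 756.303ms @ 3/2 + 378.151ms (3/4)
4. 1134.454ms @ 9/4 + 378.151ms (3/4)
5. 1512.605ms @ 3 + 378.151ms (3/4)
6. 1890.756ms @ 15/4 + 378.151ms (3/4)
7. 2268.908ms @ 9/2 + 756.303ms (3/2)

note 4 onset = 9/4b = 1134.454ms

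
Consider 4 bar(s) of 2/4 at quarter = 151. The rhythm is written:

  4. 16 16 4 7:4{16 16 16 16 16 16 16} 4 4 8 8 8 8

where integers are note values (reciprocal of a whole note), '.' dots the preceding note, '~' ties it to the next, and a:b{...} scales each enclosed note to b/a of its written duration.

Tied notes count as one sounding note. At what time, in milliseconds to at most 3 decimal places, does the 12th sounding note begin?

1. 0.0ms @ 0 + 596.026ms (3/2)
2. 596.026ms @ 3/2 + 99.338ms (1/4)
3. 695.364ms @ 7/4 + 99.338ms (1/4)
4. 794.702ms @ 2 + 397.351ms (1)
5. 1192.053ms @ 3 + 56.764ms (1/7)
6. 1248.817ms @ 22/7 + 56.764ms (1/7)
7. 1305.582ms @ 23/7 + 56.764ms (1/7)
8. 1362.346ms @ 24/7 + 56.764ms (1/7)
9. 1419.111ms @ 25/7 + 56.764ms (1/7)
10. 1475.875ms @ 26/7 + 56.764ms (1/7)
11. 1532.64ms @ 27/7 + 56.764ms (1/7)
12. 1589.404ms @ 4 + 397.351ms (1)
13. 1986.755ms @ 5 + 397.351ms (1)
14. 2384.106ms @ 6 + 198.675ms (1/2)
15. 2582.781ms @ 13/2 + 198.675ms (1/2)
16. 2781.457ms @ 7 + 198.675ms (1/2)
17. 2980.132ms @ 15/2 + 198.675ms (1/2)

note 12 onset = 4b = 1589.404ms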